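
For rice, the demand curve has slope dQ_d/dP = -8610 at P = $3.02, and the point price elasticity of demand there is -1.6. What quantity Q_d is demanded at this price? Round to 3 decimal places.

Ed = (dQ_d/dP)·(P/Q_d) ⇒ Q_d = (dQ_d/dP)·P/Ed = (-8610)·3.02/(-1.6) = 16251.375

16251.375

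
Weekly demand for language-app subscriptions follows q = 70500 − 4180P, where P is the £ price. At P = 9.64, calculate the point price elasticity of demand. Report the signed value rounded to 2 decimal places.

dq/dP = −4180. At P = 9.64, q = 70500 − 4180(9.64) = 30204.8.
Ed = (dq/dP)·(P/q) = −4180 × (9.64/30204.8) = -1.3340…

-1.33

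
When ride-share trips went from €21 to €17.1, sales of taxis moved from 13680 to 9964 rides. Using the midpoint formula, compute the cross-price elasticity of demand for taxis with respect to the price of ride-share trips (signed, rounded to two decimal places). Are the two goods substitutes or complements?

1.54; substitutes

%ΔQ_{taxis} = (9964 − 13680)/avg = -3716/11822 = -0.314329…
%ΔP_{ride-share trips} = (17.1 − 21)/avg = -3.9/19.05 = -0.204724…
E_cross = (-3716/11822) / (-3.9/19.05) = 1.5353…
E_cross > 0 ⇒ the goods are substitutes.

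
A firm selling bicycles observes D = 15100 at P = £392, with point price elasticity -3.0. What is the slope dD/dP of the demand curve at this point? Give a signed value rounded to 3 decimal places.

-115.561

Ed = (dD/dP)·(P/D) ⇒ dD/dP = Ed·D/P = (-3.0)·15100/392 = -115.56122…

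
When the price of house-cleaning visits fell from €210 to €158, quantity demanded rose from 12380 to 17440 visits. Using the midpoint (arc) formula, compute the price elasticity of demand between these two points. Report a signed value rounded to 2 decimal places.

%ΔQ = (17440 − 12380) / [(12380 + 17440)/2] = 5060/14910 = 0.339369…
%ΔP = (158 − 210) / [(210 + 158)/2] = -52/184 = -0.282608…
Arc Ed = %ΔQ / %ΔP = (5060/14910) / (-52/184) = -1.2008…

-1.20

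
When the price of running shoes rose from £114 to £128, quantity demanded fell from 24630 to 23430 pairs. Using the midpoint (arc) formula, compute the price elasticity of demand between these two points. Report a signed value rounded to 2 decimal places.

%ΔQ = (23430 − 24630) / [(24630 + 23430)/2] = -1200/24030 = -0.049937…
%ΔP = (128 − 114) / [(114 + 128)/2] = 14/121 = 0.115702…
Arc Ed = %ΔQ / %ΔP = (-1200/24030) / (14/121) = -0.4316…

-0.43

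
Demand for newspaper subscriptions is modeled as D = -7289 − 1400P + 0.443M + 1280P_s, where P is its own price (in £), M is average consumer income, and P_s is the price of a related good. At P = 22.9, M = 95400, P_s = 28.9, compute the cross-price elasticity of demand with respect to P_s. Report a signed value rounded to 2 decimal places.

At the given values, D = -7289 − 1400(22.9) + 0.443(95400) + 1280(28.9) = 39905.2.
∂D/∂P_s = 1280.
E = (1280) × (28.9/39905.2) = 0.9269…

0.93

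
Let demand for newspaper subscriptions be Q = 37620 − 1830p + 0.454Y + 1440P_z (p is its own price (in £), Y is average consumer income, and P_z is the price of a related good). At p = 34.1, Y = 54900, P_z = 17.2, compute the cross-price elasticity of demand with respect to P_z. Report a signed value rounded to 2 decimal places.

0.99

At the given values, Q = 37620 − 1830(34.1) + 0.454(54900) + 1440(17.2) = 24909.6.
∂Q/∂P_z = 1440.
E = (1440) × (17.2/24909.6) = 0.9943…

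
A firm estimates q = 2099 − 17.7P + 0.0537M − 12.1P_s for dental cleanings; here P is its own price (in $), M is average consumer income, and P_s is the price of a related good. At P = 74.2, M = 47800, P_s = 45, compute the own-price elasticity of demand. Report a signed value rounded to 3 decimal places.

At the given values, q = 2099 − 17.7(74.2) + 0.0537(47800) − 12.1(45) = 2808.02.
∂q/∂P = −17.7.
E = (-17.7) × (74.2/2808.02) = -0.46771…

-0.468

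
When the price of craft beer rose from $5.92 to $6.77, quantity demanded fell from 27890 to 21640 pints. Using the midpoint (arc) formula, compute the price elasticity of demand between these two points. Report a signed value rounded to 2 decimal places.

-1.88

%ΔQ = (21640 − 27890) / [(27890 + 21640)/2] = -6250/24765 = -0.252372…
%ΔP = (6.77 − 5.92) / [(5.92 + 6.77)/2] = 0.85/6.345 = 0.133963…
Arc Ed = %ΔQ / %ΔP = (-6250/24765) / (0.85/6.345) = -1.8838…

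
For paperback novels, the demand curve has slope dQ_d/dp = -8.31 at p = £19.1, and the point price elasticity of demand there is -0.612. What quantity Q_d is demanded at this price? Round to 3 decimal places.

Ed = (dQ_d/dp)·(p/Q_d) ⇒ Q_d = (dQ_d/dp)·p/Ed = (-8.31)·19.1/(-0.612) = 259.34803…

259.348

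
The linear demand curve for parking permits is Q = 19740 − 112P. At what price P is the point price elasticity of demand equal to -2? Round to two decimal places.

Ed = −112P/(19740 − 112P). Set this equal to -2:
112P = 2·(19740 − 112P) ⇒ 112P(1 + 2) = 2·19740
P = 2·19740 / (112·3) = 117.5

117.50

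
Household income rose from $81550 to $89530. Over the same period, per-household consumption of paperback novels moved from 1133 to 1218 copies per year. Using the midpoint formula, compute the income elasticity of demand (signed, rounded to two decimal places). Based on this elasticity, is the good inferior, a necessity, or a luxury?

0.78; necessity

%ΔQ = (1218 − 1133)/[( 1133 + 1218)/2] = 85/1175.5 = 0.072309…
%ΔIncome = (89530 − 81550)/[( 81550 + 89530)/2] = 7980/85540 = 0.093289…
E_income = (85/1175.5) / (7980/85540) = 0.7751…
0 < E_income < 1 ⇒ normal good, necessity.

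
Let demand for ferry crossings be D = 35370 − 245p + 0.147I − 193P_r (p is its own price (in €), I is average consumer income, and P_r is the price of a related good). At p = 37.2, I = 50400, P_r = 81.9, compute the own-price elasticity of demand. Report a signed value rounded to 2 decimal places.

-0.51

At the given values, D = 35370 − 245(37.2) + 0.147(50400) − 193(81.9) = 17858.1.
∂D/∂p = −245.
E = (-245) × (37.2/17858.1) = -0.5103…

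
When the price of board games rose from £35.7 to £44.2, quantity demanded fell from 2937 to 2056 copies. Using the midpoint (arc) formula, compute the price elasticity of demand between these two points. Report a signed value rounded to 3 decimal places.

-1.659

%ΔQ = (2056 − 2937) / [(2937 + 2056)/2] = -881/2496.5 = -0.352894…
%ΔP = (44.2 − 35.7) / [(35.7 + 44.2)/2] = 8.5/39.95 = 0.212765…
Arc Ed = %ΔQ / %ΔP = (-881/2496.5) / (8.5/39.95) = -1.65860…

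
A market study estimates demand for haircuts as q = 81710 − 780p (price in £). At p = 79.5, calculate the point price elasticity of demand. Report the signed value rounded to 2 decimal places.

dq/dp = −780. At p = 79.5, q = 81710 − 780(79.5) = 19700.
Ed = (dq/dp)·(p/q) = −780 × (79.5/19700) = -3.1477…

-3.15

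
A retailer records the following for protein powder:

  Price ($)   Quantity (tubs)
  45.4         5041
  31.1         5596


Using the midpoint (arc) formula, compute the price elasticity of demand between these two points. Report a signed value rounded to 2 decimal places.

-0.28

%ΔQ = (5596 − 5041) / [(5041 + 5596)/2] = 555/5318.5 = 0.104352…
%ΔP = (31.1 − 45.4) / [(45.4 + 31.1)/2] = -14.3/38.25 = -0.373856…
Arc Ed = %ΔQ / %ΔP = (555/5318.5) / (-14.3/38.25) = -0.2791…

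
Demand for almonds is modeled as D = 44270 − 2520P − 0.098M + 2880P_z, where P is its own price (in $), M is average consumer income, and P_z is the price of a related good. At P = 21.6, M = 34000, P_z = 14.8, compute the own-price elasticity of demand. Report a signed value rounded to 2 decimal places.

At the given values, D = 44270 − 2520(21.6) − 0.098(34000) + 2880(14.8) = 29130.
∂D/∂P = −2520.
E = (-2520) × (21.6/29130) = -1.8685…

-1.87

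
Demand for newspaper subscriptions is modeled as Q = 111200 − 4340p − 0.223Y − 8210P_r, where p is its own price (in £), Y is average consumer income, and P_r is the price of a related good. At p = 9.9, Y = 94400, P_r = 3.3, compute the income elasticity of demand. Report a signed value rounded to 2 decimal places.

At the given values, Q = 111200 − 4340(9.9) − 0.223(94400) − 8210(3.3) = 20089.8.
∂Q/∂Y = -0.223.
E = (-0.223) × (94400/20089.8) = -1.0478…

-1.05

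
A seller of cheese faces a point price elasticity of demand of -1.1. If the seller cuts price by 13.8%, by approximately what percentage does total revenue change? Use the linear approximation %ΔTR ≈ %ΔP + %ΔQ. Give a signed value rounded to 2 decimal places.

%ΔQ ≈ Ed × %ΔP = (-1.1) × (-13.8%) = +15.1800%
%ΔTR ≈ %ΔP + %ΔQ = (-13.8%) + (+15.1800%) = +1.3800%

+1.38%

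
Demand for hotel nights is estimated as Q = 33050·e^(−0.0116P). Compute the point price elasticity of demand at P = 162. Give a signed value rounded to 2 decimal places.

dQ/dP = −0.0116·Q = -58.5468. At P = 162, Q = 5047.14.
Ed = (dQ/dP)·(P/Q) = (-58.5468) × (162/5047.14) = -1.8792

-1.88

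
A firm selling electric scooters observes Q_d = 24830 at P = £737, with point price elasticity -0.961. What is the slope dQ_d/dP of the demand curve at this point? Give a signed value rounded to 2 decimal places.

-32.38

Ed = (dQ_d/dP)·(P/Q_d) ⇒ dQ_d/dP = Ed·Q_d/P = (-0.961)·24830/737 = -32.3767…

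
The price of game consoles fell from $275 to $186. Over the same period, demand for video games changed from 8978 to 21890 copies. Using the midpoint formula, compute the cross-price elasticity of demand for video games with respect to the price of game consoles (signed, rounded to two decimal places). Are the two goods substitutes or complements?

%ΔQ_{video games} = (21890 − 8978)/avg = 12912/15434 = 0.836594…
%ΔP_{game consoles} = (186 − 275)/avg = -89/230.5 = -0.386117…
E_cross = (12912/15434) / (-89/230.5) = -2.1666…
E_cross < 0 ⇒ the goods are complements.

-2.17; complements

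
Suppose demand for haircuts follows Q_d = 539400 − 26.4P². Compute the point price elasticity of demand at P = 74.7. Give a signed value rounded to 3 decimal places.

-0.751

dQ_d/dP = −2·26.4·P = -3944.16. At P = 74.7, Q_d = 392085.624.
Ed = (dQ_d/dP)·(P/Q_d) = (-3944.16) × (74.7/392085.624) = -0.75143…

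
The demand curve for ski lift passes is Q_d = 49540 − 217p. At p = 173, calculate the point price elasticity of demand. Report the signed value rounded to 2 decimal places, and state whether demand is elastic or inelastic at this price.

-3.13; elastic

dQ_d/dp = −217. At p = 173, Q_d = 49540 − 217(173) = 11999.
Ed = (dQ_d/dp)·(p/Q_d) = −217 × (173/11999) = -3.1286…
|Ed| = 3.13 > 1, so demand is elastic.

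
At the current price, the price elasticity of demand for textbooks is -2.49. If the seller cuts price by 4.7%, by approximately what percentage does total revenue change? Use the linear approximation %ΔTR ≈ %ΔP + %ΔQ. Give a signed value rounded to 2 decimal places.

%ΔQ ≈ Ed × %ΔP = (-2.49) × (-4.7%) = +11.7030%
%ΔTR ≈ %ΔP + %ΔQ = (-4.7%) + (+11.7030%) = +7.0030%

+7.00%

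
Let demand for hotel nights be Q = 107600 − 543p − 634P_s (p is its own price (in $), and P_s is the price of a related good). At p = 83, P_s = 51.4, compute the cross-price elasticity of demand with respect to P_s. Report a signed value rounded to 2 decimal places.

-1.09

At the given values, Q = 107600 − 543(83) − 634(51.4) = 29943.4.
∂Q/∂P_s = -634.
E = (-634) × (51.4/29943.4) = -1.0883…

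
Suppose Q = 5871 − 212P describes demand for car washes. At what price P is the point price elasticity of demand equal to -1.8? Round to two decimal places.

Ed = −212P/(5871 − 212P). Set this equal to -1.8:
212P = 1.8·(5871 − 212P) ⇒ 212P(1 + 1.8) = 1.8·5871
P = 1.8·5871 / (212·2.8) = 17.8028…

17.80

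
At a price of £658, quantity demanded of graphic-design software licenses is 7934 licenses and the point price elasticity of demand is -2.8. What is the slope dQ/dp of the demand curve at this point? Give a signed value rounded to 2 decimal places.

Ed = (dQ/dp)·(p/Q) ⇒ dQ/dp = Ed·Q/p = (-2.8)·7934/658 = -33.7617…

-33.76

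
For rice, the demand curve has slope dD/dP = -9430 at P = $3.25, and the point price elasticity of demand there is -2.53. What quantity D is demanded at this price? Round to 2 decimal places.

12113.64

Ed = (dD/dP)·(P/D) ⇒ D = (dD/dP)·P/Ed = (-9430)·3.25/(-2.53) = 12113.6363…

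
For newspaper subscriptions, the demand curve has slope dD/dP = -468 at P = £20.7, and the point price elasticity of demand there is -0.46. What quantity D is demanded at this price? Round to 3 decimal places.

Ed = (dD/dP)·(P/D) ⇒ D = (dD/dP)·P/Ed = (-468)·20.7/(-0.46) = 21060

21060.000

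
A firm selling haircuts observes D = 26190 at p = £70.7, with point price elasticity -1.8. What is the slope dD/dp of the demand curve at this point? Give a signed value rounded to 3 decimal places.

Ed = (dD/dp)·(p/D) ⇒ dD/dp = Ed·D/p = (-1.8)·26190/70.7 = -666.78925…

-666.789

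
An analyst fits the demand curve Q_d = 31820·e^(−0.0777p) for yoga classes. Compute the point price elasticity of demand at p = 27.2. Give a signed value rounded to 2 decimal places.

-2.11

dQ_d/dp = −0.0777·Q_d = -298.721. At p = 27.2, Q_d = 3844.54.
Ed = (dQ_d/dp)·(p/Q_d) = (-298.721) × (27.2/3844.54) = -2.1134…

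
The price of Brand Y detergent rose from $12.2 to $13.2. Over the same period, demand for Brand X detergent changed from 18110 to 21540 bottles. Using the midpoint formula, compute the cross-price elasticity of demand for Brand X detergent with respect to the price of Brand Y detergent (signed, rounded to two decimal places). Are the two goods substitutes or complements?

%ΔQ_{Brand X detergent} = (21540 − 18110)/avg = 3430/19825 = 0.173013…
%ΔP_{Brand Y detergent} = (13.2 − 12.2)/avg = 1/12.7 = 0.078740…
E_cross = (3430/19825) / (1/12.7) = 2.1972…
E_cross > 0 ⇒ the goods are substitutes.

2.20; substitutes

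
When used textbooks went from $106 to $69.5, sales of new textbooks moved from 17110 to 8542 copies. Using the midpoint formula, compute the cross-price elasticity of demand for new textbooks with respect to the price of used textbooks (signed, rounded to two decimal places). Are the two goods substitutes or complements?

%ΔQ_{new textbooks} = (8542 − 17110)/avg = -8568/12826 = -0.668018…
%ΔP_{used textbooks} = (69.5 − 106)/avg = -36.5/87.75 = -0.415954…
E_cross = (-8568/12826) / (-36.5/87.75) = 1.6059…
E_cross > 0 ⇒ the goods are substitutes.

1.61; substitutes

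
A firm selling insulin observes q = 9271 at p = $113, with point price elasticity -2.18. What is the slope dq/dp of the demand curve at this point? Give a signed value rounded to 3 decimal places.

Ed = (dq/dp)·(p/q) ⇒ dq/dp = Ed·q/p = (-2.18)·9271/113 = -178.85646…

-178.856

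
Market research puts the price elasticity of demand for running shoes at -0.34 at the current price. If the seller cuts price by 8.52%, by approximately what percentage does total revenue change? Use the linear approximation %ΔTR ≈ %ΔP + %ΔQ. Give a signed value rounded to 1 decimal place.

-5.6%

%ΔQ ≈ Ed × %ΔP = (-0.34) × (-8.52%) = +2.8968%
%ΔTR ≈ %ΔP + %ΔQ = (-8.52%) + (+2.8968%) = -5.6232%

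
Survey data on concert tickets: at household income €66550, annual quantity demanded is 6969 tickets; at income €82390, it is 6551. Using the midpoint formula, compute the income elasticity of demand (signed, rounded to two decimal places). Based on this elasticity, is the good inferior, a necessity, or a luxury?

%ΔQ = (6551 − 6969)/[( 6969 + 6551)/2] = -418/6760 = -0.061834…
%ΔIncome = (82390 − 66550)/[( 66550 + 82390)/2] = 15840/74470 = 0.212703…
E_income = (-418/6760) / (15840/74470) = -0.2907…
E_income < 0 ⇒ inferior good.

-0.29; inferior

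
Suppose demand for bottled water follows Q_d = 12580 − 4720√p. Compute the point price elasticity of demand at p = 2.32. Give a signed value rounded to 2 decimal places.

dQ_d/dp = −4720/(2√p) = -1549.42. At p = 2.32, Q_d = 5390.71.
Ed = (dQ_d/dp)·(p/Q_d) = (-1549.42) × (2.32/5390.71) = -0.6668…

-0.67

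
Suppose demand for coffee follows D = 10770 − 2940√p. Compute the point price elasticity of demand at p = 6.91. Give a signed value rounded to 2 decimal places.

dD/dp = −2940/(2√p) = -559.214. At p = 6.91, D = 3041.66.
Ed = (dD/dp)·(p/D) = (-559.214) × (6.91/3041.66) = -1.2704…

-1.27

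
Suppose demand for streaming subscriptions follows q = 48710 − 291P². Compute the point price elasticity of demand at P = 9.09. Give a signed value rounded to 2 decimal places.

dq/dP = −2·291·P = -5290.38. At P = 9.09, q = 24665.2229.
Ed = (dq/dP)·(P/q) = (-5290.38) × (9.09/24665.2229) = -1.9496…

-1.95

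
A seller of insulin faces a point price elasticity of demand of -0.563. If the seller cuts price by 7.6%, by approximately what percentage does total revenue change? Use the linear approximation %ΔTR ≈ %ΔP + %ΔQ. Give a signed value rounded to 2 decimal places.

%ΔQ ≈ Ed × %ΔP = (-0.563) × (-7.6%) = +4.2788%
%ΔTR ≈ %ΔP + %ΔQ = (-7.6%) + (+4.2788%) = -3.3212%

-3.32%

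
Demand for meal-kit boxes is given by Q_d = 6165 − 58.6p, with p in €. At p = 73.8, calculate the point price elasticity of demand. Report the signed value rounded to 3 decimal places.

-2.350

dQ_d/dp = −58.6. At p = 73.8, Q_d = 6165 − 58.6(73.8) = 1840.32.
Ed = (dQ_d/dp)·(p/Q_d) = −58.6 × (73.8/1840.32) = -2.34996…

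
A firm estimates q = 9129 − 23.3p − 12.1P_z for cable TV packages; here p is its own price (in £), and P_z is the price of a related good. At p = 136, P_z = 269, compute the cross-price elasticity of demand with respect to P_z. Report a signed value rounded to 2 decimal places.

-1.20

At the given values, q = 9129 − 23.3(136) − 12.1(269) = 2705.3.
∂q/∂P_z = -12.1.
E = (-12.1) × (269/2705.3) = -1.2031…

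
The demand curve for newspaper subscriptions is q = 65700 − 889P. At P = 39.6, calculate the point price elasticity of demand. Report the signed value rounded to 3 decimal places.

dq/dP = −889. At P = 39.6, q = 65700 − 889(39.6) = 30495.6.
Ed = (dq/dP)·(P/q) = −889 × (39.6/30495.6) = -1.15440…

-1.154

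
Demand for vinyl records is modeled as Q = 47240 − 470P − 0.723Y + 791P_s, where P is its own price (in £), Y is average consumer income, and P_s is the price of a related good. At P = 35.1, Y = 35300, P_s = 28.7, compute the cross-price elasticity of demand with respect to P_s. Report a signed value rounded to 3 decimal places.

At the given values, Q = 47240 − 470(35.1) − 0.723(35300) + 791(28.7) = 27922.8.
∂Q/∂P_s = 791.
E = (791) × (28.7/27922.8) = 0.81301…

0.813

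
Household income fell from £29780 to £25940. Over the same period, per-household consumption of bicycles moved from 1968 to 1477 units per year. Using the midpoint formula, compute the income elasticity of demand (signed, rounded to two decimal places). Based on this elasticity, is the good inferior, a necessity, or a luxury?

%ΔQ = (1477 − 1968)/[( 1968 + 1477)/2] = -491/1722.5 = -0.285050…
%ΔIncome = (25940 − 29780)/[( 29780 + 25940)/2] = -3840/27860 = -0.137832…
E_income = (-491/1722.5) / (-3840/27860) = 2.0681…
E_income > 1 ⇒ normal good, luxury.

2.07; luxury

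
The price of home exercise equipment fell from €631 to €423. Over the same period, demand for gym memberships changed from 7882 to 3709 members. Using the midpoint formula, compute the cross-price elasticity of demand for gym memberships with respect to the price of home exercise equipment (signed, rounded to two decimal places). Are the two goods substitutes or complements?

%ΔQ_{gym memberships} = (3709 − 7882)/avg = -4173/5795.5 = -0.720041…
%ΔP_{home exercise equipment} = (423 − 631)/avg = -208/527 = -0.394686…
E_cross = (-4173/5795.5) / (-208/527) = 1.8243…
E_cross > 0 ⇒ the goods are substitutes.

1.82; substitutes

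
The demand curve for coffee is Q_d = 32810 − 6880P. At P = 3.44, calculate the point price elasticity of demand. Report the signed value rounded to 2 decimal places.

dQ_d/dP = −6880. At P = 3.44, Q_d = 32810 − 6880(3.44) = 9142.8.
Ed = (dQ_d/dP)·(P/Q_d) = −6880 × (3.44/9142.8) = -2.5886…

-2.59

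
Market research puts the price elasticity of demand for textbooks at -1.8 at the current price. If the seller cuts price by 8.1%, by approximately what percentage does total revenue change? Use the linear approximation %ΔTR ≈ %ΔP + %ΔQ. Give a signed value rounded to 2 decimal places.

%ΔQ ≈ Ed × %ΔP = (-1.8) × (-8.1%) = +14.5800%
%ΔTR ≈ %ΔP + %ΔQ = (-8.1%) + (+14.5800%) = +6.4800%

+6.48%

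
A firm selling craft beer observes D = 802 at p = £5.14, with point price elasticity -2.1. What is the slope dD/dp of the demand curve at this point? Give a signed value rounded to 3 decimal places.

-327.665

Ed = (dD/dp)·(p/D) ⇒ dD/dp = Ed·D/p = (-2.1)·802/5.14 = -327.66536…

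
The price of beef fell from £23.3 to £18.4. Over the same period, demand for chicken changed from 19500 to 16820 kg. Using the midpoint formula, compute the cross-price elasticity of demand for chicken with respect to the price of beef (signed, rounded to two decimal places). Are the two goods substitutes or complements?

%ΔQ_{chicken} = (16820 − 19500)/avg = -2680/18160 = -0.147577…
%ΔP_{beef} = (18.4 − 23.3)/avg = -4.9/20.85 = -0.235011…
E_cross = (-2680/18160) / (-4.9/20.85) = 0.6279…
E_cross > 0 ⇒ the goods are substitutes.

0.63; substitutes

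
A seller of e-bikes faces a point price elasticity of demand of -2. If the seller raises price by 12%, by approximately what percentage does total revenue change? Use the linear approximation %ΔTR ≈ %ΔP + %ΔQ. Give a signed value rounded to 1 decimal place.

%ΔQ ≈ Ed × %ΔP = (-2) × (+12%) = -24.0000%
%ΔTR ≈ %ΔP + %ΔQ = (+12%) + (-24.0000%) = -12.0000%

-12.0%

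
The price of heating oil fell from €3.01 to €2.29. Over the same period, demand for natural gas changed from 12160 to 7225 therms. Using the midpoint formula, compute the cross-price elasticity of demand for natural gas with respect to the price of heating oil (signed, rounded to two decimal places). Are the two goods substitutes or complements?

%ΔQ_{natural gas} = (7225 − 12160)/avg = -4935/9692.5 = -0.509156…
%ΔP_{heating oil} = (2.29 − 3.01)/avg = -0.72/2.65 = -0.271698…
E_cross = (-4935/9692.5) / (-0.72/2.65) = 1.8739…
E_cross > 0 ⇒ the goods are substitutes.

1.87; substitutes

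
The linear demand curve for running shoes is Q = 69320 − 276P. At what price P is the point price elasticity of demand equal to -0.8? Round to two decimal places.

Ed = −276P/(69320 − 276P). Set this equal to -0.8:
276P = 0.8·(69320 − 276P) ⇒ 276P(1 + 0.8) = 0.8·69320
P = 0.8·69320 / (276·1.8) = 111.6264…

111.63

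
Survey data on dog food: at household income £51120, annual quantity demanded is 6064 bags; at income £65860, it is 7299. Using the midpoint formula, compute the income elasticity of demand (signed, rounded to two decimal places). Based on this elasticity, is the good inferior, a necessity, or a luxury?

%ΔQ = (7299 − 6064)/[( 6064 + 7299)/2] = 1235/6681.5 = 0.184838…
%ΔIncome = (65860 − 51120)/[( 51120 + 65860)/2] = 14740/58490 = 0.252008…
E_income = (1235/6681.5) / (14740/58490) = 0.7334…
0 < E_income < 1 ⇒ normal good, necessity.

0.73; necessity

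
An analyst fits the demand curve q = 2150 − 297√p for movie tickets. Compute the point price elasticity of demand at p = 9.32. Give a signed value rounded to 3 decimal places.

-0.365

dq/dp = −297/(2√p) = -48.6428. At p = 9.32, q = 1243.3.
Ed = (dq/dp)·(p/q) = (-48.6428) × (9.32/1243.3) = -0.36463…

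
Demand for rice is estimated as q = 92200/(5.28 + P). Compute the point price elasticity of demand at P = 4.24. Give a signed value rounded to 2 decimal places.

-0.45

dq/dP = −92200/(5.28 + P)² = -1017.32. At P = 4.24, q = 9684.87.
Ed = (dq/dP)·(P/q) = (-1017.32) × (4.24/9684.87) = -0.4453…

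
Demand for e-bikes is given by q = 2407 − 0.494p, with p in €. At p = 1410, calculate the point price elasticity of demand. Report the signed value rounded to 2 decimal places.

-0.41

dq/dp = −0.494. At p = 1410, q = 2407 − 0.494(1410) = 1710.46.
Ed = (dq/dp)·(p/q) = −0.494 × (1410/1710.46) = -0.4072…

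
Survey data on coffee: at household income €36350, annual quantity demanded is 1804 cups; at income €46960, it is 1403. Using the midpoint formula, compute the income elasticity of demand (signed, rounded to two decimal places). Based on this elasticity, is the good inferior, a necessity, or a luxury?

%ΔQ = (1403 − 1804)/[( 1804 + 1403)/2] = -401/1603.5 = -0.250077…
%ΔIncome = (46960 − 36350)/[( 36350 + 46960)/2] = 10610/41655 = 0.254711…
E_income = (-401/1603.5) / (10610/41655) = -0.9818…
E_income < 0 ⇒ inferior good.

-0.98; inferior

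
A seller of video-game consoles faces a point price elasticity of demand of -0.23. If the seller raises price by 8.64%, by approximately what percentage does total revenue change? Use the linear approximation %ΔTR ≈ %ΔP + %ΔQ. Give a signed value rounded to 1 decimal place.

+6.7%

%ΔQ ≈ Ed × %ΔP = (-0.23) × (+8.64%) = -1.9872%
%ΔTR ≈ %ΔP + %ΔQ = (+8.64%) + (-1.9872%) = +6.6528%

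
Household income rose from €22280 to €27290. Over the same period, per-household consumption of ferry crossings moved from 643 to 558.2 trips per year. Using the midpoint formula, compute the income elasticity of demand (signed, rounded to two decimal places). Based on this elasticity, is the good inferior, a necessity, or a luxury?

%ΔQ = (558.2 − 643)/[( 643 + 558.2)/2] = -84.8/600.6 = -0.141192…
%ΔIncome = (27290 − 22280)/[( 22280 + 27290)/2] = 5010/24785 = 0.202138…
E_income = (-84.8/600.6) / (5010/24785) = -0.6984…
E_income < 0 ⇒ inferior good.

-0.70; inferior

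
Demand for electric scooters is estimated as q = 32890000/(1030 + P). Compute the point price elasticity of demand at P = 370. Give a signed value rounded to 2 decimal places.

dq/dP = −32890000/(1030 + P)² = -16.7806. At P = 370, q = 23492.9.
Ed = (dq/dP)·(P/q) = (-16.7806) × (370/23492.9) = -0.2642…

-0.26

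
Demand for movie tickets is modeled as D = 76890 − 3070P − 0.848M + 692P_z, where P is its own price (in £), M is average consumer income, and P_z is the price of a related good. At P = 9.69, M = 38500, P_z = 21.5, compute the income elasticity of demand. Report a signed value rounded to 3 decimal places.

At the given values, D = 76890 − 3070(9.69) − 0.848(38500) + 692(21.5) = 29371.7.
∂D/∂M = -0.848.
E = (-0.848) × (38500/29371.7) = -1.11154…

-1.112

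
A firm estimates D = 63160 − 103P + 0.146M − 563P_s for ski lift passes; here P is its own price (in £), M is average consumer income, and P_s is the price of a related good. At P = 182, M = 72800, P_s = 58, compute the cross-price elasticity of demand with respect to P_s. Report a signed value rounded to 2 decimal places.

At the given values, D = 63160 − 103(182) + 0.146(72800) − 563(58) = 22388.8.
∂D/∂P_s = -563.
E = (-563) × (58/22388.8) = -1.4584…

-1.46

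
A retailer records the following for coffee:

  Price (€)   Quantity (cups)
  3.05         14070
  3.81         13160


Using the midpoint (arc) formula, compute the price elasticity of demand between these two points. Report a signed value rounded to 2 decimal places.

%ΔQ = (13160 − 14070) / [(14070 + 13160)/2] = -910/13615 = -0.066838…
%ΔP = (3.81 − 3.05) / [(3.05 + 3.81)/2] = 0.76/3.43 = 0.221574…
Arc Ed = %ΔQ / %ΔP = (-910/13615) / (0.76/3.43) = -0.3016…

-0.30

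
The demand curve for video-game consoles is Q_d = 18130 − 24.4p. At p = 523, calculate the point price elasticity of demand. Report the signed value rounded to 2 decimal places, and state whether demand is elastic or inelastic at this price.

dQ_d/dp = −24.4. At p = 523, Q_d = 18130 − 24.4(523) = 5368.8.
Ed = (dQ_d/dp)·(p/Q_d) = −24.4 × (523/5368.8) = -2.3769…
|Ed| = 2.38 > 1, so demand is elastic.

-2.38; elastic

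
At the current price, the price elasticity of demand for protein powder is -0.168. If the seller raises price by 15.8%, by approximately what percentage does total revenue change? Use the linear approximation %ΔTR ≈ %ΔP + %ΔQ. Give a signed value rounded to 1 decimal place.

+13.1%

%ΔQ ≈ Ed × %ΔP = (-0.168) × (+15.8%) = -2.6544%
%ΔTR ≈ %ΔP + %ΔQ = (+15.8%) + (-2.6544%) = +13.1456%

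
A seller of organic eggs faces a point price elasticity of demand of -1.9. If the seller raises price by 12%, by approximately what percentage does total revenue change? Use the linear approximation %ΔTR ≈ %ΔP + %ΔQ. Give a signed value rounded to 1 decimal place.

%ΔQ ≈ Ed × %ΔP = (-1.9) × (+12%) = -22.8000%
%ΔTR ≈ %ΔP + %ΔQ = (+12%) + (-22.8000%) = -10.8000%

-10.8%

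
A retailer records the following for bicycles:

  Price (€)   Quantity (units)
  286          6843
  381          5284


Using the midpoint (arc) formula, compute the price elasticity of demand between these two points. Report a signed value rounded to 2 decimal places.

%ΔQ = (5284 − 6843) / [(6843 + 5284)/2] = -1559/6063.5 = -0.257112…
%ΔP = (381 − 286) / [(286 + 381)/2] = 95/333.5 = 0.284857…
Arc Ed = %ΔQ / %ΔP = (-1559/6063.5) / (95/333.5) = -0.9025…

-0.90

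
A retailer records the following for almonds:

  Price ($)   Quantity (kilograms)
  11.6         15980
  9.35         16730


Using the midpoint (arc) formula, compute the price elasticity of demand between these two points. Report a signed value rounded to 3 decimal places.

-0.213

%ΔQ = (16730 − 15980) / [(15980 + 16730)/2] = 750/16355 = 0.045857…
%ΔP = (9.35 − 11.6) / [(11.6 + 9.35)/2] = -2.25/10.475 = -0.214797…
Arc Ed = %ΔQ / %ΔP = (750/16355) / (-2.25/10.475) = -0.21349…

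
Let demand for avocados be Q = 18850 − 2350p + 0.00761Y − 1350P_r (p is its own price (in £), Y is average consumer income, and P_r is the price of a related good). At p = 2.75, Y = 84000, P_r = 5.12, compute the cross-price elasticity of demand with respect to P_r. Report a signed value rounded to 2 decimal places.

-1.13

At the given values, Q = 18850 − 2350(2.75) + 0.00761(84000) − 1350(5.12) = 6114.74.
∂Q/∂P_r = -1350.
E = (-1350) × (5.12/6114.74) = -1.1303…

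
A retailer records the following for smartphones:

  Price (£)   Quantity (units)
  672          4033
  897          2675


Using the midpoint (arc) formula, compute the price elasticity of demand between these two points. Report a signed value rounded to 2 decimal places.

-1.41

%ΔQ = (2675 − 4033) / [(4033 + 2675)/2] = -1358/3354 = -0.404889…
%ΔP = (897 − 672) / [(672 + 897)/2] = 225/784.5 = 0.286806…
Arc Ed = %ΔQ / %ΔP = (-1358/3354) / (225/784.5) = -1.4117…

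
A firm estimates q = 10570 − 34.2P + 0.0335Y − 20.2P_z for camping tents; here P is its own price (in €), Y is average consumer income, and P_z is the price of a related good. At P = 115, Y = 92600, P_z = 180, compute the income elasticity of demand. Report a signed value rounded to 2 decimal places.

At the given values, q = 10570 − 34.2(115) + 0.0335(92600) − 20.2(180) = 6103.1.
∂q/∂Y = 0.0335.
E = (0.0335) × (92600/6103.1) = 0.5082…

0.51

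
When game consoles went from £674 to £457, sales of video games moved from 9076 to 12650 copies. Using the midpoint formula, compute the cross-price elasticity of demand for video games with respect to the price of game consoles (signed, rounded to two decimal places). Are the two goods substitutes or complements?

-0.86; complements

%ΔQ_{video games} = (12650 − 9076)/avg = 3574/10863 = 0.329006…
%ΔP_{game consoles} = (457 − 674)/avg = -217/565.5 = -0.383731…
E_cross = (3574/10863) / (-217/565.5) = -0.8573…
E_cross < 0 ⇒ the goods are complements.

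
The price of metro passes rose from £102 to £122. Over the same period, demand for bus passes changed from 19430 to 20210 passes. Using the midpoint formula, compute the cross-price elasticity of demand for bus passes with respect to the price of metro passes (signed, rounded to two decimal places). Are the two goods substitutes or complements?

0.22; substitutes

%ΔQ_{bus passes} = (20210 − 19430)/avg = 780/19820 = 0.039354…
%ΔP_{metro passes} = (122 − 102)/avg = 20/112 = 0.178571…
E_cross = (780/19820) / (20/112) = 0.2203…
E_cross > 0 ⇒ the goods are substitutes.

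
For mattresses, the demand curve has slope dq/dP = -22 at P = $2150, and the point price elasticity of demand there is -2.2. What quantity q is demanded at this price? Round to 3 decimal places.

21500.000

Ed = (dq/dP)·(P/q) ⇒ q = (dq/dP)·P/Ed = (-22)·2150/(-2.2) = 21500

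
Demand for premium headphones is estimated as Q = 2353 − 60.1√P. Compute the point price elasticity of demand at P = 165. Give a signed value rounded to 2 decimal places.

-0.24

dQ/dP = −60.1/(2√P) = -2.33939. At P = 165, Q = 1581.
Ed = (dQ/dP)·(P/Q) = (-2.33939) × (165/1581) = -0.2441…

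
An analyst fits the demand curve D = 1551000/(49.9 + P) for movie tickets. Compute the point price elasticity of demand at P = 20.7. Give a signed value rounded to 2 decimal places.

-0.29

dD/dP = −1551000/(49.9 + P)² = -311.173. At P = 20.7, D = 21968.8.
Ed = (dD/dP)·(P/D) = (-311.173) × (20.7/21968.8) = -0.2932…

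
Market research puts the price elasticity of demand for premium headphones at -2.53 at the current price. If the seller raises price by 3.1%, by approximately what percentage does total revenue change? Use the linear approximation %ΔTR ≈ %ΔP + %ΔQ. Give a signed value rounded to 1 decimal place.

-4.7%

%ΔQ ≈ Ed × %ΔP = (-2.53) × (+3.1%) = -7.8430%
%ΔTR ≈ %ΔP + %ΔQ = (+3.1%) + (-7.8430%) = -4.7430%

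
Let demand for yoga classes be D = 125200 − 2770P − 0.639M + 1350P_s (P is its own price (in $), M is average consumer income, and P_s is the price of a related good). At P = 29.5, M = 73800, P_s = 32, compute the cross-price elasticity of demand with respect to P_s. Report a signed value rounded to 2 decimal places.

1.09

At the given values, D = 125200 − 2770(29.5) − 0.639(73800) + 1350(32) = 39526.8.
∂D/∂P_s = 1350.
E = (1350) × (32/39526.8) = 1.0929…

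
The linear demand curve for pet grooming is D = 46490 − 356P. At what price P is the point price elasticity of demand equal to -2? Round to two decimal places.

Ed = −356P/(46490 − 356P). Set this equal to -2:
356P = 2·(46490 − 356P) ⇒ 356P(1 + 2) = 2·46490
P = 2·46490 / (356·3) = 87.0599…

87.06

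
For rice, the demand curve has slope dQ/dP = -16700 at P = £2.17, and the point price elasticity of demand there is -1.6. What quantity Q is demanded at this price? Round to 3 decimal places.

22649.375

Ed = (dQ/dP)·(P/Q) ⇒ Q = (dQ/dP)·P/Ed = (-16700)·2.17/(-1.6) = 22649.375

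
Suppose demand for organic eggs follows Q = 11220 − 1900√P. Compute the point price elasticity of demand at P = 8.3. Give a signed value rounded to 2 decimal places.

-0.48

dQ/dP = −1900/(2√P) = -329.75. At P = 8.3, Q = 5746.15.
Ed = (dQ/dP)·(P/Q) = (-329.75) × (8.3/5746.15) = -0.4763…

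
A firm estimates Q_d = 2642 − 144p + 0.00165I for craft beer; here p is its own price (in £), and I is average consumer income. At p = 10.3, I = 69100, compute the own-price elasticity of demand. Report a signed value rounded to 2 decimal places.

-1.17

At the given values, Q_d = 2642 − 144(10.3) + 0.00165(69100) = 1272.815.
∂Q_d/∂p = −144.
E = (-144) × (10.3/1272.815) = -1.1652…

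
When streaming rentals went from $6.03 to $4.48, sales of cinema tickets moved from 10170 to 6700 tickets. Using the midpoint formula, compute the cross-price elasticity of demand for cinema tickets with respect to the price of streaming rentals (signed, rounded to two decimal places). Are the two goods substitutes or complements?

%ΔQ_{cinema tickets} = (6700 − 10170)/avg = -3470/8435 = -0.411381…
%ΔP_{streaming rentals} = (4.48 − 6.03)/avg = -1.55/5.255 = -0.294957…
E_cross = (-3470/8435) / (-1.55/5.255) = 1.3947…
E_cross > 0 ⇒ the goods are substitutes.

1.39; substitutes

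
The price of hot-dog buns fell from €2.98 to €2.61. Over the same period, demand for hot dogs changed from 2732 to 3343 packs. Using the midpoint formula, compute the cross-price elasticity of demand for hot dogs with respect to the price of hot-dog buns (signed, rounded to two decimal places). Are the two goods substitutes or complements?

%ΔQ_{hot dogs} = (3343 − 2732)/avg = 611/3037.5 = 0.201152…
%ΔP_{hot-dog buns} = (2.61 − 2.98)/avg = -0.37/2.795 = -0.132379…
E_cross = (611/3037.5) / (-0.37/2.795) = -1.5195…
E_cross < 0 ⇒ the goods are complements.

-1.52; complements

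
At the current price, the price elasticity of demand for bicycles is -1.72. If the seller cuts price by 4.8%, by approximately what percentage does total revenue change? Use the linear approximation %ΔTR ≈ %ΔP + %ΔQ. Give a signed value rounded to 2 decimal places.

%ΔQ ≈ Ed × %ΔP = (-1.72) × (-4.8%) = +8.2560%
%ΔTR ≈ %ΔP + %ΔQ = (-4.8%) + (+8.2560%) = +3.4560%

+3.46%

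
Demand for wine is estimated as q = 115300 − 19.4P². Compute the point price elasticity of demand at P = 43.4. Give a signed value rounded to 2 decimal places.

-0.93

dq/dP = −2·19.4·P = -1683.92. At P = 43.4, q = 78758.936.
Ed = (dq/dP)·(P/q) = (-1683.92) × (43.4/78758.936) = -0.9279…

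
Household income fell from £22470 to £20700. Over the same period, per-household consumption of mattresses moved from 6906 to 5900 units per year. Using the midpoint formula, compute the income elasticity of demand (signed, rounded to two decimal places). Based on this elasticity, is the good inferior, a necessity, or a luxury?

1.92; luxury

%ΔQ = (5900 − 6906)/[( 6906 + 5900)/2] = -1006/6403 = -0.157113…
%ΔIncome = (20700 − 22470)/[( 22470 + 20700)/2] = -1770/21585 = -0.082001…
E_income = (-1006/6403) / (-1770/21585) = 1.9159…
E_income > 1 ⇒ normal good, luxury.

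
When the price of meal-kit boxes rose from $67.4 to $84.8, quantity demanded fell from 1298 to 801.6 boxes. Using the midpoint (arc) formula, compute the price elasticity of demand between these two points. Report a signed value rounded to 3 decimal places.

-2.068

%ΔQ = (801.6 − 1298) / [(1298 + 801.6)/2] = -496.4/1049.8 = -0.472851…
%ΔP = (84.8 − 67.4) / [(67.4 + 84.8)/2] = 17.4/76.1 = 0.228646…
Arc Ed = %ΔQ / %ΔP = (-496.4/1049.8) / (17.4/76.1) = -2.06804…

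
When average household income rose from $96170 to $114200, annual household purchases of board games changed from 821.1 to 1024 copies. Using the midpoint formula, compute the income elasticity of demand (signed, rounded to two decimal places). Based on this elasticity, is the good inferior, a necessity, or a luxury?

%ΔQ = (1024 − 821.1)/[( 821.1 + 1024)/2] = 202.9/922.55 = 0.219933…
%ΔIncome = (114200 − 96170)/[( 96170 + 114200)/2] = 18030/105185 = 0.171412…
E_income = (202.9/922.55) / (18030/105185) = 1.2830…
E_income > 1 ⇒ normal good, luxury.

1.28; luxury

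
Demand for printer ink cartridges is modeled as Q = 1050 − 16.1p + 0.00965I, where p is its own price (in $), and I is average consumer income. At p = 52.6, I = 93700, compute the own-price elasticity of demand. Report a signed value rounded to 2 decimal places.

At the given values, Q = 1050 − 16.1(52.6) + 0.00965(93700) = 1107.345.
∂Q/∂p = −16.1.
E = (-16.1) × (52.6/1107.345) = -0.7647…

-0.76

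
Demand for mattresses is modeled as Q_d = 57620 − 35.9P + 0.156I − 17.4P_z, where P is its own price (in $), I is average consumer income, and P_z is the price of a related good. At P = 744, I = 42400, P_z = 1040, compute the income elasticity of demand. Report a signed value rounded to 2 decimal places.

0.34

At the given values, Q_d = 57620 − 35.9(744) + 0.156(42400) − 17.4(1040) = 19428.8.
∂Q_d/∂I = 0.156.
E = (0.156) × (42400/19428.8) = 0.3404…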